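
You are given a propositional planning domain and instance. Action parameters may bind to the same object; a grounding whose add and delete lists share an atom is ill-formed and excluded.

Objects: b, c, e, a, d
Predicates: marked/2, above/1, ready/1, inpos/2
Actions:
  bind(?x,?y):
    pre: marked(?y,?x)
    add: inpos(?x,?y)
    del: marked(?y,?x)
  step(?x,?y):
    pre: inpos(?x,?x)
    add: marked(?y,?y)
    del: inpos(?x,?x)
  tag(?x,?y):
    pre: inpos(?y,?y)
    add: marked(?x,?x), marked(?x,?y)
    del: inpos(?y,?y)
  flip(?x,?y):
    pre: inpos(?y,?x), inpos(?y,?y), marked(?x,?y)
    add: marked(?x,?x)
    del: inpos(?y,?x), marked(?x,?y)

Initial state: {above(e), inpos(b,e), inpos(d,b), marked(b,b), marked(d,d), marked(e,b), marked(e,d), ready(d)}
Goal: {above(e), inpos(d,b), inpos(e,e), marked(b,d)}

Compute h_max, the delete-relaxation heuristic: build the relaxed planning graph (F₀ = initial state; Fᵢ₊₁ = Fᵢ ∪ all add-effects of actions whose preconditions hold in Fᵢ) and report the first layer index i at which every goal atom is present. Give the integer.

F0 = init (8 atoms)
F1 = F0 ∪ {inpos(b,b), inpos(d,d), inpos(d,e)}  (11 atoms)
F2 = F1 ∪ {marked(a,a), marked(a,b), marked(a,d), marked(b,d), marked(c,b), marked(c,c), marked(c,d), marked(d,b), marked(e,e)}  (20 atoms)
F3 = F2 ∪ {inpos(a,a), inpos(b,a), inpos(b,c), inpos(b,d), inpos(c,c), inpos(d,a), inpos(d,c), inpos(e,e)}  (28 atoms)
goal ⊆ F3  ⇒  h_max = 3

3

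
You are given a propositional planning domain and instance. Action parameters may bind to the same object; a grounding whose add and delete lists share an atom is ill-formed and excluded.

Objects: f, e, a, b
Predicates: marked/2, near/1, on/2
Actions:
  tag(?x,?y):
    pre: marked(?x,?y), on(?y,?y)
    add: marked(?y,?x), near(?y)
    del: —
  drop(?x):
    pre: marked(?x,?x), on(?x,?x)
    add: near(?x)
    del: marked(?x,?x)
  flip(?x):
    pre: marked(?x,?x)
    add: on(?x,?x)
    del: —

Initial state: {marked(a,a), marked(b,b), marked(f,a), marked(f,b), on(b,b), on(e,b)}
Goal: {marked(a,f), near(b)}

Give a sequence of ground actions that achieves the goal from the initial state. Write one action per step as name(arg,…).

1. tag(f,b)  →  {marked(a,a), marked(b,b), marked(b,f), marked(f,a), marked(f,b), near(b), on(b,b), on(e,b)}
2. flip(a)  →  {marked(a,a), marked(b,b), marked(b,f), marked(f,a), marked(f,b), near(b), on(a,a), on(b,b), on(e,b)}
3. tag(f,a)  →  {marked(a,a), marked(a,f), marked(b,b), marked(b,f), marked(f,a), marked(f,b), near(a), near(b), on(a,a), on(b,b), on(e,b)}

tag(f,b); flip(a); tag(f,a)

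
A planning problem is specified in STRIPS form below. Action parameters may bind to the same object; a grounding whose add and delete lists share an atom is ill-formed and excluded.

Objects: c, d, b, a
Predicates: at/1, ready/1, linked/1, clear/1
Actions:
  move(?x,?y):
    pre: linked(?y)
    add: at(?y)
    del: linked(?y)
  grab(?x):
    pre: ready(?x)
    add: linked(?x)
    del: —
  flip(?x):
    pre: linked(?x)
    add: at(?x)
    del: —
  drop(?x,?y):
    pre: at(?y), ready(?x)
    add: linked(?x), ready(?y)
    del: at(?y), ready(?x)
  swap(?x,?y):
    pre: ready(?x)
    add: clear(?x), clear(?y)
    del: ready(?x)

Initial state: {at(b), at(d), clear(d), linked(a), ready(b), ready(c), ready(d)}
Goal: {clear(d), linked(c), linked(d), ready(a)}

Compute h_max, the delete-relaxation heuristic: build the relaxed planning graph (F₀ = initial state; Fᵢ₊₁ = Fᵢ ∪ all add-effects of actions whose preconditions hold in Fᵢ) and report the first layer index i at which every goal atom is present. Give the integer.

2

F0 = init (7 atoms)
F1 = F0 ∪ {at(a), clear(a), clear(b), clear(c), linked(b), linked(c), linked(d)}  (14 atoms)
F2 = F1 ∪ {at(c), ready(a)}  (16 atoms)
goal ⊆ F2  ⇒  h_max = 2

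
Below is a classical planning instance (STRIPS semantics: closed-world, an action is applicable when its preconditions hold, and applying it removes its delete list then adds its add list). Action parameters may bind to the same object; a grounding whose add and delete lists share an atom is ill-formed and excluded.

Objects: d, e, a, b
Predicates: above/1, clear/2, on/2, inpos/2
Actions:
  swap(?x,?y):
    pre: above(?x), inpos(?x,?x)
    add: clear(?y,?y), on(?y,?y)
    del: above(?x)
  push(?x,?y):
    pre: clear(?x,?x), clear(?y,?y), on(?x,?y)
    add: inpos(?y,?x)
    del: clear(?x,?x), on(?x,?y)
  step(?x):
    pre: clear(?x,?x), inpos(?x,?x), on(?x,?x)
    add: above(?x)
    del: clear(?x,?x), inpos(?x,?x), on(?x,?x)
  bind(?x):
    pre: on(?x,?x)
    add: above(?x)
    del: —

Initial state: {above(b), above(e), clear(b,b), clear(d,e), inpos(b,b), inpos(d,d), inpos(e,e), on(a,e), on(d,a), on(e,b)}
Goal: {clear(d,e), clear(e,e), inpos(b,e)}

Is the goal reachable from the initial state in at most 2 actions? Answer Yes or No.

1. swap(e,e)  →  {above(b), clear(b,b), clear(d,e), clear(e,e), inpos(b,b), inpos(d,d), inpos(e,e), on(a,e), on(d,a), on(e,b), on(e,e)}
2. push(e,b)  →  {above(b), clear(b,b), clear(d,e), inpos(b,b), inpos(b,e), inpos(d,d), inpos(e,e), on(a,e), on(d,a), on(e,e)}
3. swap(b,e)  →  {clear(b,b), clear(d,e), clear(e,e), inpos(b,b), inpos(b,e), inpos(d,d), inpos(e,e), on(a,e), on(d,a), on(e,e)}
optimal plan length = 3; 3 > 2

No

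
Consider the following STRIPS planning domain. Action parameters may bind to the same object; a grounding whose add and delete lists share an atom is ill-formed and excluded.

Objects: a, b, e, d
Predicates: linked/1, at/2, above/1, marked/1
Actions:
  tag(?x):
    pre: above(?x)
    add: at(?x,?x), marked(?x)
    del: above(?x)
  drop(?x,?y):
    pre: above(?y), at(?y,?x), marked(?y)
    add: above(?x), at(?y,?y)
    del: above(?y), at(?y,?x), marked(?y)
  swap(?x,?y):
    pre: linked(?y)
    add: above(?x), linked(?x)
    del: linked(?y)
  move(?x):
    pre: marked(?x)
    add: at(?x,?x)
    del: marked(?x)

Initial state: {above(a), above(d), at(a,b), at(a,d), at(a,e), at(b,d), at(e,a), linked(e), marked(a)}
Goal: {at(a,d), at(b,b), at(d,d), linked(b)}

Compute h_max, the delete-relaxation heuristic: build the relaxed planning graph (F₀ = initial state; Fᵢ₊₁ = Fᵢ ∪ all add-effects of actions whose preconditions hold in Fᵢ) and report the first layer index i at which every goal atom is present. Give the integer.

2

F0 = init (9 atoms)
F1 = F0 ∪ {above(b), above(e), at(a,a), at(d,d), linked(a), linked(b), linked(d), marked(d)}  (17 atoms)
F2 = F1 ∪ {at(b,b), at(e,e), marked(b), marked(e)}  (21 atoms)
goal ⊆ F2  ⇒  h_max = 2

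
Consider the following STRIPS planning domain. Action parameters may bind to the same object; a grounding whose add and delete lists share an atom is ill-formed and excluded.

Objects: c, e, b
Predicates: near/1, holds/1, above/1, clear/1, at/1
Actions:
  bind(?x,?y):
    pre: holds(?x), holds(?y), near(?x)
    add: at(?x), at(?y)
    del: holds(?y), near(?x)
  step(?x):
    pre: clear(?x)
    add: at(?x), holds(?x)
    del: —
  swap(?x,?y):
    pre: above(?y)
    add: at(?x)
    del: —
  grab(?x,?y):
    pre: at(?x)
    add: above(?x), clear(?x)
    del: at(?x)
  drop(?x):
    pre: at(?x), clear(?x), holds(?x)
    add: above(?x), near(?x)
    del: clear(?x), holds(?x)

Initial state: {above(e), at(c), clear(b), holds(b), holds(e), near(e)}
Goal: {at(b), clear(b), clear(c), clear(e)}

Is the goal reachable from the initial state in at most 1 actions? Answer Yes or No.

No

1. bind(e,b)  →  {above(e), at(b), at(c), at(e), clear(b), holds(e)}
2. grab(c,c)  →  {above(c), above(e), at(b), at(e), clear(b), clear(c), holds(e)}
3. grab(e,c)  →  {above(c), above(e), at(b), clear(b), clear(c), clear(e), holds(e)}
optimal plan length = 3; 3 > 1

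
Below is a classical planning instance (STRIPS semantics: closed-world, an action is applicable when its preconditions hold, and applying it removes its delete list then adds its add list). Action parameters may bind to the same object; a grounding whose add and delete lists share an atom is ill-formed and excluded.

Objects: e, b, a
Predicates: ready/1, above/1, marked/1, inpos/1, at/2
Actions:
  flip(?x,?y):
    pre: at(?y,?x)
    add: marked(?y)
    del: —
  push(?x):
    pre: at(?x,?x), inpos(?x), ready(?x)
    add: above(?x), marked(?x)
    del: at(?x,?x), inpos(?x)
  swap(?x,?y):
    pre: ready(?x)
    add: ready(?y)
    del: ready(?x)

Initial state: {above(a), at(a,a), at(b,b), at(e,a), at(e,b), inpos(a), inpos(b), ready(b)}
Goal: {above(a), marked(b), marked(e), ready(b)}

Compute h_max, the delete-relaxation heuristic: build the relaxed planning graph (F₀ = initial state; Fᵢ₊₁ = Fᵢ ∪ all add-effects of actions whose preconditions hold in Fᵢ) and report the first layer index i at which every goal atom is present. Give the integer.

F0 = init (8 atoms)
F1 = F0 ∪ {above(b), marked(a), marked(b), marked(e), ready(a), ready(e)}  (14 atoms)
goal ⊆ F1  ⇒  h_max = 1

1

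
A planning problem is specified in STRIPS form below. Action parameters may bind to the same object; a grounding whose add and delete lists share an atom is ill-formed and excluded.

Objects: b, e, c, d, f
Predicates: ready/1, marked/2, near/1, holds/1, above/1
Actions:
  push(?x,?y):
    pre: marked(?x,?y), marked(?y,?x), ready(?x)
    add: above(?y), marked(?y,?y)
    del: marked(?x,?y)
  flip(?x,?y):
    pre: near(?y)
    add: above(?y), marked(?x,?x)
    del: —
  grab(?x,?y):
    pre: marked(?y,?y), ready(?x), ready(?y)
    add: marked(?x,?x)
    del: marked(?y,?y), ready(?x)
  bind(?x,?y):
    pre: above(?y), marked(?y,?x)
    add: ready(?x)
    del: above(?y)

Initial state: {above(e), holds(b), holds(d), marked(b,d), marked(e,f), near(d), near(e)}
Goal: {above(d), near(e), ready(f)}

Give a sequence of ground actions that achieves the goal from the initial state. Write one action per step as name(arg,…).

1. flip(b,d)  →  {above(d), above(e), holds(b), holds(d), marked(b,b), marked(b,d), marked(e,f), near(d), near(e)}
2. bind(f,e)  →  {above(d), holds(b), holds(d), marked(b,b), marked(b,d), marked(e,f), near(d), near(e), ready(f)}

flip(b,d); bind(f,e)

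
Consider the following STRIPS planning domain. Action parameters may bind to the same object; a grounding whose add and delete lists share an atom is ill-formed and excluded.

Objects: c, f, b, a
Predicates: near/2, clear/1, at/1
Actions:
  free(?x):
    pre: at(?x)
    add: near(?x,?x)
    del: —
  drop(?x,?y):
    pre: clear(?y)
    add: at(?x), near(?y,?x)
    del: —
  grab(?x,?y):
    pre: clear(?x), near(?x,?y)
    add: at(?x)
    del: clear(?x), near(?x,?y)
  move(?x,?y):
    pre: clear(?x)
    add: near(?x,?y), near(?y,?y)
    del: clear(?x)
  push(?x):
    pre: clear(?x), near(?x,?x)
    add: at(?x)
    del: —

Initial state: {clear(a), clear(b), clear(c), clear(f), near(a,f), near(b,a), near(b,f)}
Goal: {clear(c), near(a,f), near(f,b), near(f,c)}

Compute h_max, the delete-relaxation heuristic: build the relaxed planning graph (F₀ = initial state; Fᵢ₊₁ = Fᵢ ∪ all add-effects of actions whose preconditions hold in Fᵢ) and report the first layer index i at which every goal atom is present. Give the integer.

F0 = init (7 atoms)
F1 = F0 ∪ {at(a), at(b), at(c), at(f), near(a,a), near(a,b), near(a,c), near(b,b), near(b,c), near(c,a), near(c,b), near(c,c), near(c,f), near(f,a), near(f,b), near(f,c), near(f,f)}  (24 atoms)
goal ⊆ F1  ⇒  h_max = 1

1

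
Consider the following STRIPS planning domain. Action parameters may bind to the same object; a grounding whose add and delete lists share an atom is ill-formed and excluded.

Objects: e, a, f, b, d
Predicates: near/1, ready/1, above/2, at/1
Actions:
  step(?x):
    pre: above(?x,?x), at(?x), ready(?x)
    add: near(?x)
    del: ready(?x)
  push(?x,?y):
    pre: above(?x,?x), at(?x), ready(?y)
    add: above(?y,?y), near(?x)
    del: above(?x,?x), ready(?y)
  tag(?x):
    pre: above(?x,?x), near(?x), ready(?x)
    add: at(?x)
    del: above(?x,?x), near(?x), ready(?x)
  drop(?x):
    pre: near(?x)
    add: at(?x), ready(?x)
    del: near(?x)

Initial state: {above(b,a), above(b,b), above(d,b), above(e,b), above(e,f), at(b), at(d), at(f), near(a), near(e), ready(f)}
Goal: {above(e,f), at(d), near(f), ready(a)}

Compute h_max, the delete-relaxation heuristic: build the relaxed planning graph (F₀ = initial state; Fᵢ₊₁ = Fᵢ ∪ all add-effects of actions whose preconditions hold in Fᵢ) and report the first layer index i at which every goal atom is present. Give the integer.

F0 = init (11 atoms)
F1 = F0 ∪ {above(f,f), at(a), at(e), near(b), ready(a), ready(e)}  (17 atoms)
F2 = F1 ∪ {above(a,a), above(e,e), near(f), ready(b)}  (21 atoms)
goal ⊆ F2  ⇒  h_max = 2

2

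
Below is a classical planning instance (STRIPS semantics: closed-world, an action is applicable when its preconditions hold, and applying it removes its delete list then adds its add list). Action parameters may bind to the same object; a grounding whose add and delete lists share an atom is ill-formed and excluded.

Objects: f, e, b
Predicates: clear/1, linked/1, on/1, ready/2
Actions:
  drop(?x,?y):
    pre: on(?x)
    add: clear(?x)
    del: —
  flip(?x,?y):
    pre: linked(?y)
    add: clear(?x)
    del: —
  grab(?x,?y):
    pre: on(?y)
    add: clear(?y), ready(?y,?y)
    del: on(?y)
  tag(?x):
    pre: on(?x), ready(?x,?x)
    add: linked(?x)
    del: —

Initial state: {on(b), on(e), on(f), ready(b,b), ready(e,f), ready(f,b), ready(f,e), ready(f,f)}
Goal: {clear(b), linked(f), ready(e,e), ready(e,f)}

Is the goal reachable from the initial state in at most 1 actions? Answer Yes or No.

No

1. drop(b,f)  →  {clear(b), on(b), on(e), on(f), ready(b,b), ready(e,f), ready(f,b), ready(f,e), ready(f,f)}
2. grab(f,e)  →  {clear(b), clear(e), on(b), on(f), ready(b,b), ready(e,e), ready(e,f), ready(f,b), ready(f,e), ready(f,f)}
3. tag(f)  →  {clear(b), clear(e), linked(f), on(b), on(f), ready(b,b), ready(e,e), ready(e,f), ready(f,b), ready(f,e), ready(f,f)}
optimal plan length = 3; 3 > 1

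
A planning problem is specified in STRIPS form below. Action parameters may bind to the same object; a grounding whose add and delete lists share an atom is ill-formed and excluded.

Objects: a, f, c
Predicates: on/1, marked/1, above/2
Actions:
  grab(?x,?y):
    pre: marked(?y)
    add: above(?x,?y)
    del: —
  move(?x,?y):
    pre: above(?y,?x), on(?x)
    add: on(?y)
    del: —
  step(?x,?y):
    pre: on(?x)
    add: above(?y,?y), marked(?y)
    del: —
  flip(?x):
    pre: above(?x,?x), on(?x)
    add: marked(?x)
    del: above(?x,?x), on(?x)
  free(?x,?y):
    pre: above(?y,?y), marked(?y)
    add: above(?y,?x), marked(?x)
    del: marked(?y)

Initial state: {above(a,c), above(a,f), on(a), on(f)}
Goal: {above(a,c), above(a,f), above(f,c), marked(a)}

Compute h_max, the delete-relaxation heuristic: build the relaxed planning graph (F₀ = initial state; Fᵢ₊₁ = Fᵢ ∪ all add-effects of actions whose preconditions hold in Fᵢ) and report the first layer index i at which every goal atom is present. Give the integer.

F0 = init (4 atoms)
F1 = F0 ∪ {above(a,a), above(c,c), above(f,f), marked(a), marked(c), marked(f)}  (10 atoms)
F2 = F1 ∪ {above(c,a), above(c,f), above(f,a), above(f,c)}  (14 atoms)
goal ⊆ F2  ⇒  h_max = 2

2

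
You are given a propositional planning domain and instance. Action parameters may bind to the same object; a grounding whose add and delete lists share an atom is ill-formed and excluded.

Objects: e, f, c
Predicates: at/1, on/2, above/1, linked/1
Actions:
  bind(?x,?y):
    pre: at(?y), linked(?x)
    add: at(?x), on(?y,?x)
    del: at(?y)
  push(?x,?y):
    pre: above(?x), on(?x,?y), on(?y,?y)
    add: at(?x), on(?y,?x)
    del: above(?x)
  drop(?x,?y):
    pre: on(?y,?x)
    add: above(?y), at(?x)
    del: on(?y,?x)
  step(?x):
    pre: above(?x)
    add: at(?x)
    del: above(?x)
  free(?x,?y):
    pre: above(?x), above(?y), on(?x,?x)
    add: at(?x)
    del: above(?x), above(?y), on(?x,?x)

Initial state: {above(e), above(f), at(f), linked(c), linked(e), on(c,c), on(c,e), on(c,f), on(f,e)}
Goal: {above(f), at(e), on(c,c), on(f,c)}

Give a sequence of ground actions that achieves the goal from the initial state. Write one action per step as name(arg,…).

1. bind(c,f)  →  {above(e), above(f), at(c), linked(c), linked(e), on(c,c), on(c,e), on(c,f), on(f,c), on(f,e)}
2. bind(e,c)  →  {above(e), above(f), at(e), linked(c), linked(e), on(c,c), on(c,e), on(c,f), on(f,c), on(f,e)}

bind(c,f); bind(e,c)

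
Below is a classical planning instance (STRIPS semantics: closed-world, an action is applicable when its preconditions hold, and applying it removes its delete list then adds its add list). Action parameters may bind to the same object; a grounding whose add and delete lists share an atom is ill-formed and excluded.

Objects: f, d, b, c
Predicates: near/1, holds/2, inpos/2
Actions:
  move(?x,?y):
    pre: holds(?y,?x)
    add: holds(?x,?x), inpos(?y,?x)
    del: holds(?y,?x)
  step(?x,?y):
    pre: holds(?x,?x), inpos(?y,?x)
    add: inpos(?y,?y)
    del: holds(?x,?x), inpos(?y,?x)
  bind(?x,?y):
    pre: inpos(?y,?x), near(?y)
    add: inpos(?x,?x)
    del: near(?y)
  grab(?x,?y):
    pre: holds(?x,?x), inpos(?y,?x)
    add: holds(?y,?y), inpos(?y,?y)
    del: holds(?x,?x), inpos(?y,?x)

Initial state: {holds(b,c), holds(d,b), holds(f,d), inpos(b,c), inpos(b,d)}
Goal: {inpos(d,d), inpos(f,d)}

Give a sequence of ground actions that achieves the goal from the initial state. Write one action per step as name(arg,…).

1. move(d,f)  →  {holds(b,c), holds(d,b), holds(d,d), inpos(b,c), inpos(b,d), inpos(f,d)}
2. move(b,d)  →  {holds(b,b), holds(b,c), holds(d,d), inpos(b,c), inpos(b,d), inpos(d,b), inpos(f,d)}
3. step(b,d)  →  {holds(b,c), holds(d,d), inpos(b,c), inpos(b,d), inpos(d,d), inpos(f,d)}

move(d,f); move(b,d); step(b,d)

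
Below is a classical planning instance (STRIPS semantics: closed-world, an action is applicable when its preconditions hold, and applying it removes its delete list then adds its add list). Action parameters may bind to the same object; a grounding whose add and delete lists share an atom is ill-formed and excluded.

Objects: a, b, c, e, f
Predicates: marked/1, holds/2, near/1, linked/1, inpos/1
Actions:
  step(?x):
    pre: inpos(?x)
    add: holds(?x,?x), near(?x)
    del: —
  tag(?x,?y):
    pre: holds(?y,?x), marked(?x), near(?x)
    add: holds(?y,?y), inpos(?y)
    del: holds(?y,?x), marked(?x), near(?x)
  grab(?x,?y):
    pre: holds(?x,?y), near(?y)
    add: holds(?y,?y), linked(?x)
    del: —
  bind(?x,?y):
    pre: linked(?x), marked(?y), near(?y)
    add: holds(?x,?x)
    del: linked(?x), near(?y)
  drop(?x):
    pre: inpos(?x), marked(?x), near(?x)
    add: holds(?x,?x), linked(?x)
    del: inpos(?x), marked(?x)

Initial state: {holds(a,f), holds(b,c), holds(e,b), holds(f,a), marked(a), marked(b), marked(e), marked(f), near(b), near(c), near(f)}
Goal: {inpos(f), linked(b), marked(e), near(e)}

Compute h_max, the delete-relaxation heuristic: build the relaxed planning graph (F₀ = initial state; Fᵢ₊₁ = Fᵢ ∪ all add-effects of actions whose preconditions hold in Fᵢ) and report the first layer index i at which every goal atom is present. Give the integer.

3

F0 = init (11 atoms)
F1 = F0 ∪ {holds(a,a), holds(b,b), holds(c,c), holds(e,e), holds(f,f), inpos(a), inpos(e), linked(a), linked(b), linked(e)}  (21 atoms)
F2 = F1 ∪ {linked(c), linked(f), near(a), near(e)}  (25 atoms)
F3 = F2 ∪ {inpos(f)}  (26 atoms)
goal ⊆ F3  ⇒  h_max = 3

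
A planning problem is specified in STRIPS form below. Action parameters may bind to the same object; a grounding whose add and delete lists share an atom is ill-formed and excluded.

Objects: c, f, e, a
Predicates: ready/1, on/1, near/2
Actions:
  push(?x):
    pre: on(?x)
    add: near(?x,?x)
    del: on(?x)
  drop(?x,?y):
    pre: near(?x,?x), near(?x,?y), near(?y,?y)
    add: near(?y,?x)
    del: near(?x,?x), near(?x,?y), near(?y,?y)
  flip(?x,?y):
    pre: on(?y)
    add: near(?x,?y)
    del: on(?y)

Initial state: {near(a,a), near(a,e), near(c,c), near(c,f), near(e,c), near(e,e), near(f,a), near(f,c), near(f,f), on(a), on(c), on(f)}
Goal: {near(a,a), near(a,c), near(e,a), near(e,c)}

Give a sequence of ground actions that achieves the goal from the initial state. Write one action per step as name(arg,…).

flip(e,a); flip(a,c)

1. flip(e,a)  →  {near(a,a), near(a,e), near(c,c), near(c,f), near(e,a), near(e,c), near(e,e), near(f,a), near(f,c), near(f,f), on(c), on(f)}
2. flip(a,c)  →  {near(a,a), near(a,c), near(a,e), near(c,c), near(c,f), near(e,a), near(e,c), near(e,e), near(f,a), near(f,c), near(f,f), on(f)}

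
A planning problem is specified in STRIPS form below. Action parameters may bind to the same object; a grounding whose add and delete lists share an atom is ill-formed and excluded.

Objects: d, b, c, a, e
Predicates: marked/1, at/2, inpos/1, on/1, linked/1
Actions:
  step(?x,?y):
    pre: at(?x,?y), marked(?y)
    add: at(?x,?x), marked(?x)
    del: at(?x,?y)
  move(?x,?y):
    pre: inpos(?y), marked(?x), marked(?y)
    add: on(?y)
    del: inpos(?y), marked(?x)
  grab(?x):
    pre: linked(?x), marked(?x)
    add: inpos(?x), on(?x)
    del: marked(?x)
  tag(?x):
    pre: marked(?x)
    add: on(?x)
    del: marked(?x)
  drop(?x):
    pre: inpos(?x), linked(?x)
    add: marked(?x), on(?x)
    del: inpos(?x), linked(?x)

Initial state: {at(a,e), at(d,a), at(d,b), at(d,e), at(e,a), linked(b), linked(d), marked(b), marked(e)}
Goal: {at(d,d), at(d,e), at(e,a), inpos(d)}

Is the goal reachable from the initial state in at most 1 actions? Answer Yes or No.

No

1. step(d,b)  →  {at(a,e), at(d,a), at(d,d), at(d,e), at(e,a), linked(b), linked(d), marked(b), marked(d), marked(e)}
2. grab(d)  →  {at(a,e), at(d,a), at(d,d), at(d,e), at(e,a), inpos(d), linked(b), linked(d), marked(b), marked(e), on(d)}
optimal plan length = 2; 2 > 1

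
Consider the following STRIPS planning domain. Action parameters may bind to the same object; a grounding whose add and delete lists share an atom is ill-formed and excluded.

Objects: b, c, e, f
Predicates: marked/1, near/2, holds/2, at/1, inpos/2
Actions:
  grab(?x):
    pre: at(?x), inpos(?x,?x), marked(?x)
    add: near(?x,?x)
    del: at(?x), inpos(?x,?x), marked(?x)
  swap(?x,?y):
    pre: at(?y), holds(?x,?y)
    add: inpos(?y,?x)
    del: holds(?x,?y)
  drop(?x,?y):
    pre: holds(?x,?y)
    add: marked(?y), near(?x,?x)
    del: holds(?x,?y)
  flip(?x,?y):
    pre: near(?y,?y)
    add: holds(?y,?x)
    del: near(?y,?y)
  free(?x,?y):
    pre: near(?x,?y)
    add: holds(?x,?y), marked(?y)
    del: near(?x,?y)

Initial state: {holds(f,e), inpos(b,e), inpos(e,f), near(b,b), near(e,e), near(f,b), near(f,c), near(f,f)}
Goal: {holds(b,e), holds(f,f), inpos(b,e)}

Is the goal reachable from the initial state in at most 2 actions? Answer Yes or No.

Yes

1. flip(e,b)  →  {holds(b,e), holds(f,e), inpos(b,e), inpos(e,f), near(e,e), near(f,b), near(f,c), near(f,f)}
2. flip(f,f)  →  {holds(b,e), holds(f,e), holds(f,f), inpos(b,e), inpos(e,f), near(e,e), near(f,b), near(f,c)}
optimal plan length = 2; 2 ≤ 2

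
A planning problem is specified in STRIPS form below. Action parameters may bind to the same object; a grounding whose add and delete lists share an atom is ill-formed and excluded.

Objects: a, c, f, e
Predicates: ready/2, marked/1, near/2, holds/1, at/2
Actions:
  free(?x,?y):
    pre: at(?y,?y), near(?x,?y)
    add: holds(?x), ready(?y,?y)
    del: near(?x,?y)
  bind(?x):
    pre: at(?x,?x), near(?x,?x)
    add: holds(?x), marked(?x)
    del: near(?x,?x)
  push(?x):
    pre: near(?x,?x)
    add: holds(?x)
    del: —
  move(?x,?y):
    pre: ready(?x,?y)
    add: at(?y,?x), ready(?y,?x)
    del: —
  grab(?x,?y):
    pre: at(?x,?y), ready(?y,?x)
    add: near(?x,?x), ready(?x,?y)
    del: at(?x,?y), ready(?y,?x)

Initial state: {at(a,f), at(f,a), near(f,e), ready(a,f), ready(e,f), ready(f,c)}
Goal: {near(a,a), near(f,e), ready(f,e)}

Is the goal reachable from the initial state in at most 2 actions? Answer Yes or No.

1. move(a,f)  →  {at(a,f), at(f,a), near(f,e), ready(a,f), ready(e,f), ready(f,a), ready(f,c)}
2. move(e,f)  →  {at(a,f), at(f,a), at(f,e), near(f,e), ready(a,f), ready(e,f), ready(f,a), ready(f,c), ready(f,e)}
3. grab(a,f)  →  {at(f,a), at(f,e), near(a,a), near(f,e), ready(a,f), ready(e,f), ready(f,c), ready(f,e)}
optimal plan length = 3; 3 > 2

No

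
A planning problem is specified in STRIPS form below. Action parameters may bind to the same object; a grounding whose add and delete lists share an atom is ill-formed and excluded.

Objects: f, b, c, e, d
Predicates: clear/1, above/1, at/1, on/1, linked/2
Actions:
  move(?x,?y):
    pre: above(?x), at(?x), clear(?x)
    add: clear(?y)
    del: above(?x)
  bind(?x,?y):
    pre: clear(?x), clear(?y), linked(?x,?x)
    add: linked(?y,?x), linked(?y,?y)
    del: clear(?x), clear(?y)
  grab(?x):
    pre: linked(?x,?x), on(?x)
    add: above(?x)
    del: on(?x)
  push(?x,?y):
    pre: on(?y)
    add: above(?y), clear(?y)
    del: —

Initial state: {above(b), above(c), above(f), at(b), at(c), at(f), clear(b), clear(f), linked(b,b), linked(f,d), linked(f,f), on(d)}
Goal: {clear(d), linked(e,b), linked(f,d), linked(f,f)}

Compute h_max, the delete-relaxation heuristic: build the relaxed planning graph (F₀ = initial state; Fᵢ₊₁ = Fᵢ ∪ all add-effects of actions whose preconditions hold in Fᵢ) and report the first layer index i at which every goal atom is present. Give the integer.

F0 = init (12 atoms)
F1 = F0 ∪ {above(d), clear(c), clear(d), clear(e), linked(b,f), linked(f,b)}  (18 atoms)
F2 = F1 ∪ {linked(c,b), linked(c,c), linked(c,f), linked(d,b), linked(d,d), linked(d,f), linked(e,b), linked(e,e), linked(e,f)}  (27 atoms)
goal ⊆ F2  ⇒  h_max = 2

2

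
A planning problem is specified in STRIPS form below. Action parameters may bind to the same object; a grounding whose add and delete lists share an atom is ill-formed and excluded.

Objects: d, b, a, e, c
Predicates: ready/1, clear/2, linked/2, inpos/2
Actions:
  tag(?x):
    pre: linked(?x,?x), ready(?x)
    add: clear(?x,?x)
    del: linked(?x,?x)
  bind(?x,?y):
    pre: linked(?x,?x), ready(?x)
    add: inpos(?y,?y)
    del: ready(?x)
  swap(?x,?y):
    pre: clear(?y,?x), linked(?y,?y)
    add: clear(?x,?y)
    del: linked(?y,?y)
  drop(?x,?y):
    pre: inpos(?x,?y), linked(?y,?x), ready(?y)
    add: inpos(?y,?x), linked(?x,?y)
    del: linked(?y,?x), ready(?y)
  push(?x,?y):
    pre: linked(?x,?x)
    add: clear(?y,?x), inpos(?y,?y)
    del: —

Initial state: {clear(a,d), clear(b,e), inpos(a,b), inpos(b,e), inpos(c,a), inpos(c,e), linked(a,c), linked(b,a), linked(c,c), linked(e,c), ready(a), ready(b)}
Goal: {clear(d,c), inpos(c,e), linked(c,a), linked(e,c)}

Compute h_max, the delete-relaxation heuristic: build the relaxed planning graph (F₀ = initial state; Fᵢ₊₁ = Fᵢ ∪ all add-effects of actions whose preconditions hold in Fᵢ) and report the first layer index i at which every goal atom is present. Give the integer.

F0 = init (12 atoms)
F1 = F0 ∪ {clear(a,c), clear(b,c), clear(c,c), clear(d,c), clear(e,c), inpos(a,a), inpos(a,c), inpos(b,a), inpos(b,b), inpos(c,c), inpos(d,d), inpos(e,e), linked(a,b), linked(c,a)}  (26 atoms)
goal ⊆ F1  ⇒  h_max = 1

1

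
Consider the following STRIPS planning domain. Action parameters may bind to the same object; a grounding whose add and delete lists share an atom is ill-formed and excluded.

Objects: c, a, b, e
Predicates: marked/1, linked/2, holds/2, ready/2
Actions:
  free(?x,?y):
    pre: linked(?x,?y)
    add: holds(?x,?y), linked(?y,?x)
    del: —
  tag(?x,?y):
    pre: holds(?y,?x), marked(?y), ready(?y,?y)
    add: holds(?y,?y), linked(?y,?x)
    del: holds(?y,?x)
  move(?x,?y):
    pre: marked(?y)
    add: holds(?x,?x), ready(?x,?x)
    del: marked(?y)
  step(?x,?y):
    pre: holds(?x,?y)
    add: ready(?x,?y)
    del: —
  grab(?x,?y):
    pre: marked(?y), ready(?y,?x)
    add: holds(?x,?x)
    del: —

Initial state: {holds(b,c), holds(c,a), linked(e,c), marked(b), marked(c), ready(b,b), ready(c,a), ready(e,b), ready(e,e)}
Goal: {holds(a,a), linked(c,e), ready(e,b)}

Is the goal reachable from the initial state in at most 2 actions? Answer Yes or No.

1. free(e,c)  →  {holds(b,c), holds(c,a), holds(e,c), linked(c,e), linked(e,c), marked(b), marked(c), ready(b,b), ready(c,a), ready(e,b), ready(e,e)}
2. move(a,c)  →  {holds(a,a), holds(b,c), holds(c,a), holds(e,c), linked(c,e), linked(e,c), marked(b), ready(a,a), ready(b,b), ready(c,a), ready(e,b), ready(e,e)}
optimal plan length = 2; 2 ≤ 2

Yes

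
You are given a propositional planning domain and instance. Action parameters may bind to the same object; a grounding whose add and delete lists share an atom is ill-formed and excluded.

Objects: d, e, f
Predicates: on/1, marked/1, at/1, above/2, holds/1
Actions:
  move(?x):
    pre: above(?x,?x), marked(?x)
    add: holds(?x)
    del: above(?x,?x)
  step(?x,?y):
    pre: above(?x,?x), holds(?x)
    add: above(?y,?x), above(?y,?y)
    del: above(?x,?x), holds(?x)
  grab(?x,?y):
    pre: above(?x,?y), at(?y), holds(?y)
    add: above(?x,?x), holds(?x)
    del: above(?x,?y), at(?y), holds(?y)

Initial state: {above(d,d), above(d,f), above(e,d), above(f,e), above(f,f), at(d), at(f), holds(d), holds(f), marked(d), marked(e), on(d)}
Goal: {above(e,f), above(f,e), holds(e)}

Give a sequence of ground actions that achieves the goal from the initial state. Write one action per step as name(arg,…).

1. step(f,e)  →  {above(d,d), above(d,f), above(e,d), above(e,e), above(e,f), above(f,e), at(d), at(f), holds(d), marked(d), marked(e), on(d)}
2. move(e)  →  {above(d,d), above(d,f), above(e,d), above(e,f), above(f,e), at(d), at(f), holds(d), holds(e), marked(d), marked(e), on(d)}

step(f,e); move(e)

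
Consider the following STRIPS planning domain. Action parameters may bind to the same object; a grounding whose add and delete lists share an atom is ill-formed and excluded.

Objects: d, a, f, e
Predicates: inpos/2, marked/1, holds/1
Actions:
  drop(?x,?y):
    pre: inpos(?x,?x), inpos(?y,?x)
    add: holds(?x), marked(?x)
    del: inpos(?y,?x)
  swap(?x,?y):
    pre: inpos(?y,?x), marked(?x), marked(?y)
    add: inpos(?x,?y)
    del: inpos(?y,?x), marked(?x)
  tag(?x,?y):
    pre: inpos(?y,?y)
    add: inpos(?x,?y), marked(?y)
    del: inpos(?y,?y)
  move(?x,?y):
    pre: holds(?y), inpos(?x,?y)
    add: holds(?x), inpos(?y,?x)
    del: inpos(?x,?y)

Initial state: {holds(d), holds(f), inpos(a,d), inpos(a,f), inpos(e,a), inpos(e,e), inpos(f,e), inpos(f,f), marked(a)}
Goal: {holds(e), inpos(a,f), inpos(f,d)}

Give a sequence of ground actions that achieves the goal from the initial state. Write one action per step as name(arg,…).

1. drop(e,f)  →  {holds(d), holds(e), holds(f), inpos(a,d), inpos(a,f), inpos(e,a), inpos(e,e), inpos(f,f), marked(a), marked(e)}
2. tag(d,f)  →  {holds(d), holds(e), holds(f), inpos(a,d), inpos(a,f), inpos(d,f), inpos(e,a), inpos(e,e), marked(a), marked(e), marked(f)}
3. move(d,f)  →  {holds(d), holds(e), holds(f), inpos(a,d), inpos(a,f), inpos(e,a), inpos(e,e), inpos(f,d), marked(a), marked(e), marked(f)}

drop(e,f); tag(d,f); move(d,f)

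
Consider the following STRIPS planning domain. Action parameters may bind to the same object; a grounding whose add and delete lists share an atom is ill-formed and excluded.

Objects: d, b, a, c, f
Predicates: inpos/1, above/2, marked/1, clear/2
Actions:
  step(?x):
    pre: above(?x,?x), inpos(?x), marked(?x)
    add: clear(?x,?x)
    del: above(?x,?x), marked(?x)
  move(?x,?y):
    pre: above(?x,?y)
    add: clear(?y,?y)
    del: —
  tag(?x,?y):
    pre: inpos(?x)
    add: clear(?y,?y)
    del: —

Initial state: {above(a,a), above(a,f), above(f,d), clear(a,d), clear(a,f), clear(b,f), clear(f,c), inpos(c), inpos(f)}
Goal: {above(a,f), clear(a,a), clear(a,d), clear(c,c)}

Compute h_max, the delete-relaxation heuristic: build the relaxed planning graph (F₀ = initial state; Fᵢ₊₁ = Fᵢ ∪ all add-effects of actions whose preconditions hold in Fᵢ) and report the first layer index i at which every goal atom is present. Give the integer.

1

F0 = init (9 atoms)
F1 = F0 ∪ {clear(a,a), clear(b,b), clear(c,c), clear(d,d), clear(f,f)}  (14 atoms)
goal ⊆ F1  ⇒  h_max = 1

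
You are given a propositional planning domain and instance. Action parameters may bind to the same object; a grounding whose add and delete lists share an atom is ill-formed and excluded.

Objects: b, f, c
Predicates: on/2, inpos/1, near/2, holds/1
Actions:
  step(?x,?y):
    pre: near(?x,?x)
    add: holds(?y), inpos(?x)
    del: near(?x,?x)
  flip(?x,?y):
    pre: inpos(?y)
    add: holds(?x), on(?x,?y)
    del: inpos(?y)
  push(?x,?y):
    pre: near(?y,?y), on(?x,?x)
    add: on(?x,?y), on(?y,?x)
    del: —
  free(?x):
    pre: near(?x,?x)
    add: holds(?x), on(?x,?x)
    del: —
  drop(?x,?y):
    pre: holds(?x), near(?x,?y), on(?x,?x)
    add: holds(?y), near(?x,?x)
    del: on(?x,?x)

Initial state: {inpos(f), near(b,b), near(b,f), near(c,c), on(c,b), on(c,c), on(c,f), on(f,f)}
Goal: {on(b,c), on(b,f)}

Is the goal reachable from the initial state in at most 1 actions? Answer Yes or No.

No

1. flip(b,f)  →  {holds(b), near(b,b), near(b,f), near(c,c), on(b,f), on(c,b), on(c,c), on(c,f), on(f,f)}
2. push(c,b)  →  {holds(b), near(b,b), near(b,f), near(c,c), on(b,c), on(b,f), on(c,b), on(c,c), on(c,f), on(f,f)}
optimal plan length = 2; 2 > 1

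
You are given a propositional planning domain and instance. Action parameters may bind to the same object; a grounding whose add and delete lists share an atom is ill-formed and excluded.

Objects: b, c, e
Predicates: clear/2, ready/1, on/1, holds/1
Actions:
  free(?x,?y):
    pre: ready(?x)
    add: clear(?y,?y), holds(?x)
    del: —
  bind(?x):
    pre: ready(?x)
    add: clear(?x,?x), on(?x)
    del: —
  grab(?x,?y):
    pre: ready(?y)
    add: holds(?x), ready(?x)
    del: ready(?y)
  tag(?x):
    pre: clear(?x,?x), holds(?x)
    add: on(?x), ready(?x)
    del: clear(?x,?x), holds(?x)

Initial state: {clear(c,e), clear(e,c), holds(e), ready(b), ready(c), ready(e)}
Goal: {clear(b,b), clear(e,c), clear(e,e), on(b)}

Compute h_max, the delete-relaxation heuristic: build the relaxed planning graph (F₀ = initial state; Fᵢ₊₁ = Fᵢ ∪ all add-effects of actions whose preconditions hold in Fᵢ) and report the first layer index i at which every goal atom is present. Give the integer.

F0 = init (6 atoms)
F1 = F0 ∪ {clear(b,b), clear(c,c), clear(e,e), holds(b), holds(c), on(b), on(c), on(e)}  (14 atoms)
goal ⊆ F1  ⇒  h_max = 1

1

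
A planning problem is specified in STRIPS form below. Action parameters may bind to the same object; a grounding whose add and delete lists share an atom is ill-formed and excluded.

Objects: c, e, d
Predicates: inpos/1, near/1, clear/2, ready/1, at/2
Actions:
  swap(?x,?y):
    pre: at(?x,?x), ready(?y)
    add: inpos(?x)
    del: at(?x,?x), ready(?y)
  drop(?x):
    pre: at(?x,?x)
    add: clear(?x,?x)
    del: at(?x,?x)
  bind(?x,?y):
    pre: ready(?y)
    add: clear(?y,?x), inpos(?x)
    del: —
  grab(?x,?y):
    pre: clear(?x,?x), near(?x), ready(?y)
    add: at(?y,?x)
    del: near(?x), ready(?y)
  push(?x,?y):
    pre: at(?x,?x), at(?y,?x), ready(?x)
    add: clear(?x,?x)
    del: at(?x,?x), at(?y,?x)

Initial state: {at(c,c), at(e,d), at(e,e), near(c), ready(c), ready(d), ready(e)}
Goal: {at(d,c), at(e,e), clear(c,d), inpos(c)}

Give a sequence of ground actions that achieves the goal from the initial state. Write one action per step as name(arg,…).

bind(c,c); bind(d,c); grab(c,d)

1. bind(c,c)  →  {at(c,c), at(e,d), at(e,e), clear(c,c), inpos(c), near(c), ready(c), ready(d), ready(e)}
2. bind(d,c)  →  {at(c,c), at(e,d), at(e,e), clear(c,c), clear(c,d), inpos(c), inpos(d), near(c), ready(c), ready(d), ready(e)}
3. grab(c,d)  →  {at(c,c), at(d,c), at(e,d), at(e,e), clear(c,c), clear(c,d), inpos(c), inpos(d), ready(c), ready(e)}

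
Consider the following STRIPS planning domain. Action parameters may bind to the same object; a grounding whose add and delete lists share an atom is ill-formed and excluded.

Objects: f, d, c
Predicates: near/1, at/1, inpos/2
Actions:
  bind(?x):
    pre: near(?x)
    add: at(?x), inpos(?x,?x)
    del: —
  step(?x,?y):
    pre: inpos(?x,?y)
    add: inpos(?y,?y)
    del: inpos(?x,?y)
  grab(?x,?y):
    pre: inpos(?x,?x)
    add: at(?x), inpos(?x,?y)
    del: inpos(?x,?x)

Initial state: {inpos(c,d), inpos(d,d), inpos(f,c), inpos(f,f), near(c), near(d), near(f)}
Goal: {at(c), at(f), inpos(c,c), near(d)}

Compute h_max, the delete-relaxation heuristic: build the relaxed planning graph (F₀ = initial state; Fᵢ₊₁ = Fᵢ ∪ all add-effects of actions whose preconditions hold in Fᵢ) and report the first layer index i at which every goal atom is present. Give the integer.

F0 = init (7 atoms)
F1 = F0 ∪ {at(c), at(d), at(f), inpos(c,c), inpos(d,c), inpos(d,f), inpos(f,d)}  (14 atoms)
goal ⊆ F1  ⇒  h_max = 1

1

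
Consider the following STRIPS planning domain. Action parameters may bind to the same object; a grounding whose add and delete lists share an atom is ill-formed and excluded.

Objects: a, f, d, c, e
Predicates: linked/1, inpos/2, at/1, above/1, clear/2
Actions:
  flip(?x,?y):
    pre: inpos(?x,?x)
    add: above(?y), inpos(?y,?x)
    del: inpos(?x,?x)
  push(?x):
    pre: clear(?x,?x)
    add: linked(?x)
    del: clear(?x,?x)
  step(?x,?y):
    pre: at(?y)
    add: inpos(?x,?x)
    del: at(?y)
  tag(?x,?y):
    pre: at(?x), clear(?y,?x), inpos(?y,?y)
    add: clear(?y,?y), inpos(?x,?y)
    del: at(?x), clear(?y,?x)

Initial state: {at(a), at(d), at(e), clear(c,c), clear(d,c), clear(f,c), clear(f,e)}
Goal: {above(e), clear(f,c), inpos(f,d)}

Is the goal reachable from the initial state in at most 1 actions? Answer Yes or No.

1. step(a,a)  →  {at(d), at(e), clear(c,c), clear(d,c), clear(f,c), clear(f,e), inpos(a,a)}
2. flip(a,e)  →  {above(e), at(d), at(e), clear(c,c), clear(d,c), clear(f,c), clear(f,e), inpos(e,a)}
3. step(d,d)  →  {above(e), at(e), clear(c,c), clear(d,c), clear(f,c), clear(f,e), inpos(d,d), inpos(e,a)}
4. flip(d,f)  →  {above(e), above(f), at(e), clear(c,c), clear(d,c), clear(f,c), clear(f,e), inpos(e,a), inpos(f,d)}
optimal plan length = 4; 4 > 1

No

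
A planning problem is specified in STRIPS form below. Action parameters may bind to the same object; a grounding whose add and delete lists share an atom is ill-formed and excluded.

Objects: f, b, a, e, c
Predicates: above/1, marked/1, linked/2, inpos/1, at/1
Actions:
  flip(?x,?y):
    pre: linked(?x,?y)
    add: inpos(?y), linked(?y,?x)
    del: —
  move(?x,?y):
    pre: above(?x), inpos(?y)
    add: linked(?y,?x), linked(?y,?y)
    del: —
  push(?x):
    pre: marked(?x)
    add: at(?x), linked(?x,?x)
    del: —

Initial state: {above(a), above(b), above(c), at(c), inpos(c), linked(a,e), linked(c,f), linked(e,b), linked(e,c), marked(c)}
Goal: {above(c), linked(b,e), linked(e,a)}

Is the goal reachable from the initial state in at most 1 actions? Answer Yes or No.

No

1. flip(a,e)  →  {above(a), above(b), above(c), at(c), inpos(c), inpos(e), linked(a,e), linked(c,f), linked(e,a), linked(e,b), linked(e,c), marked(c)}
2. flip(e,b)  →  {above(a), above(b), above(c), at(c), inpos(b), inpos(c), inpos(e), linked(a,e), linked(b,e), linked(c,f), linked(e,a), linked(e,b), linked(e,c), marked(c)}
optimal plan length = 2; 2 > 1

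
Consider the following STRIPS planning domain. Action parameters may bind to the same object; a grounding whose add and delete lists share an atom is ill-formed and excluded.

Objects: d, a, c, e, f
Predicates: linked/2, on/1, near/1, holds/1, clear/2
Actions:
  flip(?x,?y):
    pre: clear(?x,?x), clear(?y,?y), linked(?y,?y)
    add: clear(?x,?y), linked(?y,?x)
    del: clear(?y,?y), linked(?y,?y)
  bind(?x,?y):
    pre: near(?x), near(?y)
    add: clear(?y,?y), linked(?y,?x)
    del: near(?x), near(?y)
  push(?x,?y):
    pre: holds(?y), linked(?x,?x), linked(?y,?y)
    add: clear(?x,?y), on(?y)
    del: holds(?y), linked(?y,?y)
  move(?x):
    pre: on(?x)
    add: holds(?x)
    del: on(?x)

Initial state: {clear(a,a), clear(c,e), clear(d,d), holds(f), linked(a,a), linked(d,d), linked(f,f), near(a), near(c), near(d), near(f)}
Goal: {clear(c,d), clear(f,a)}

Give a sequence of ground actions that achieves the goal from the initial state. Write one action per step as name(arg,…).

bind(d,c); flip(c,d); bind(a,f); flip(f,a)

1. bind(d,c)  →  {clear(a,a), clear(c,c), clear(c,e), clear(d,d), holds(f), linked(a,a), linked(c,d), linked(d,d), linked(f,f), near(a), near(f)}
2. flip(c,d)  →  {clear(a,a), clear(c,c), clear(c,d), clear(c,e), holds(f), linked(a,a), linked(c,d), linked(d,c), linked(f,f), near(a), near(f)}
3. bind(a,f)  →  {clear(a,a), clear(c,c), clear(c,d), clear(c,e), clear(f,f), holds(f), linked(a,a), linked(c,d), linked(d,c), linked(f,a), linked(f,f)}
4. flip(f,a)  →  {clear(c,c), clear(c,d), clear(c,e), clear(f,a), clear(f,f), holds(f), linked(a,f), linked(c,d), linked(d,c), linked(f,a), linked(f,f)}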